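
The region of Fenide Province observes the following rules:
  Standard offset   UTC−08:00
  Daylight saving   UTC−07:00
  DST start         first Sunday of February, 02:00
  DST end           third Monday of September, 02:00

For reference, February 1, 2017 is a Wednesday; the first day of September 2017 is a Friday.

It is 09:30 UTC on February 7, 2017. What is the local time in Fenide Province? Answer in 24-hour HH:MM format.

02:30

1 February 2017 is a Wednesday, so the first Sunday is February 5.
1 September 2017 is a Friday, so the first Monday is September 4 and the third is September 18.
At the standard offset (UTC−08:00), 09:30 UTC − 8h = 01:30 Fenide Province standard time.
The standard-time date in Fenide Province, February 7, 2017, lies within the daylight-saving period (5 February – 18 September), so Fenide Province is on daylight time, UTC−07:00.
09:30 UTC − 7h = 02:30 local.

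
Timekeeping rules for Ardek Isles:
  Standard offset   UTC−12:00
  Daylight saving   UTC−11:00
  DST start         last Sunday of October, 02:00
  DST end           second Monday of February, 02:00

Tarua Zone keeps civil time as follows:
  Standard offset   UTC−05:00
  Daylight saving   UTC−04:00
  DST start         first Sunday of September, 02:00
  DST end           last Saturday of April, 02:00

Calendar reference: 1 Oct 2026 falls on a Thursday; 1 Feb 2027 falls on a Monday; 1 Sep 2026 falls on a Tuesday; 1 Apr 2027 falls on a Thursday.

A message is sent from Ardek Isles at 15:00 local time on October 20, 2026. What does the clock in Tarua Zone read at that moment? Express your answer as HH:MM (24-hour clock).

23:00

1 October 2026 is a Thursday, so Sundays fall on 4, 11, 18, 25; the last is October 25.
1 February 2027 is a Monday, so the first Monday is February 1 and the second is February 8.
Daylight saving runs 25 October 2026 – 8 February 2027; October 20, 2026 is outside that window, so Ardek Isles is on standard time at UTC−12:00.
15:00 Ardek Isles + 12h = 03:00 UTC (rolling into the next day, 21 October 2026).
1 September 2026 is a Tuesday, so the first Sunday is September 6.
1 April 2027 is a Thursday, so Saturdays fall on 3, 10, 17, 24; the last is April 24.
At the standard offset (UTC−05:00), 03:00 UTC − 5h = 22:00 Tarua Zone standard time (rolling into the previous day, 20 October 2026).
The standard-time date in Tarua Zone, October 20, 2026, lies within the daylight-saving period (6 September 2026 – 24 April 2027), so Tarua Zone is on daylight time, UTC−04:00.
03:00 UTC − 4h = 23:00 Tarua Zone (rolling into the previous day, 20 October 2026).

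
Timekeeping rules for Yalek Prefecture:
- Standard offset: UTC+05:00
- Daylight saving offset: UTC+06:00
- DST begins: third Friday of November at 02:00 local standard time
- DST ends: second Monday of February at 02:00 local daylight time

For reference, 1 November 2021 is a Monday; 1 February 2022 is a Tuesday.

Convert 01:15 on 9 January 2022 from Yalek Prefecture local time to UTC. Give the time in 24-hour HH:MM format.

1 November 2021 is a Monday, so the first Friday is November 5 and the third is November 19.
1 February 2022 is a Tuesday, so the first Monday is February 7 and the second is February 14.
Daylight saving runs 19 November 2021 – 14 February 2022; 9 January 2022 is inside that window, so Yalek Prefecture is at UTC+06:00.
01:15 local − 6h = 19:15 UTC (rolling into the previous day, 8 January 2022).

19:15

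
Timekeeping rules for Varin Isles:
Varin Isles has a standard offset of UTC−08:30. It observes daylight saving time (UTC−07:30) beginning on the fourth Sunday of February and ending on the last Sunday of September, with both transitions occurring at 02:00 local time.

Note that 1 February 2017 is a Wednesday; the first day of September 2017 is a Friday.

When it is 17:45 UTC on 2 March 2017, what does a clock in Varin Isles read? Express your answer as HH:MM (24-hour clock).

1 February 2017 is a Wednesday, so the first Sunday is February 5 and the fourth is February 26.
1 September 2017 is a Friday, so Sundays fall on 3, 10, 17, 24; the last is September 24.
At the standard offset (UTC−08:30), 17:45 UTC − 8h30m = 09:15 Varin Isles standard time.
The standard-time date in Varin Isles, 2 March 2017, lies within the daylight-saving period (26 February – 24 September), so Varin Isles is on daylight time, UTC−07:30.
17:45 UTC − 7h30m = 10:15 local.

10:15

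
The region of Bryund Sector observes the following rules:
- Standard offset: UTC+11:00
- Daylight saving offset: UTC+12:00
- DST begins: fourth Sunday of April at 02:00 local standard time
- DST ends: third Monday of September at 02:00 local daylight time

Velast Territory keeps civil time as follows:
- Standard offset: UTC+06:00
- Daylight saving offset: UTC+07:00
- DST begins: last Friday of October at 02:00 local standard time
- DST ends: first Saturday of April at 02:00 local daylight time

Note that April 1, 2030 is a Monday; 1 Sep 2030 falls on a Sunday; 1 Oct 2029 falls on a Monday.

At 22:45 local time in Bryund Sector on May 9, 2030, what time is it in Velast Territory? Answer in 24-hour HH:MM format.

1 April 2030 is a Monday, so the first Sunday is April 7 and the fourth is April 28.
1 September 2030 is a Sunday, so the first Monday is September 2 and the third is September 16.
May 9, 2030 lies within the daylight-saving period (28 April – 16 September), so Bryund Sector is on daylight time, UTC+12:00.
22:45 Bryund Sector − 12h = 10:45 UTC.
1 October 2029 is a Monday, so Fridays fall on 5, 12, 19, 26; the last is October 26.
1 April 2030 is a Monday, so the first Saturday is April 6.
At the standard offset (UTC+06:00), 10:45 UTC + 6h = 16:45 Velast Territory standard time.
The standard-time date in Velast Territory, May 9, 2030, is outside the daylight-saving period (26 October 2029 – 6 April 2030), so Velast Territory is on standard time, UTC+06:00.
10:45 UTC + 6h = 16:45 Velast Territory.

16:45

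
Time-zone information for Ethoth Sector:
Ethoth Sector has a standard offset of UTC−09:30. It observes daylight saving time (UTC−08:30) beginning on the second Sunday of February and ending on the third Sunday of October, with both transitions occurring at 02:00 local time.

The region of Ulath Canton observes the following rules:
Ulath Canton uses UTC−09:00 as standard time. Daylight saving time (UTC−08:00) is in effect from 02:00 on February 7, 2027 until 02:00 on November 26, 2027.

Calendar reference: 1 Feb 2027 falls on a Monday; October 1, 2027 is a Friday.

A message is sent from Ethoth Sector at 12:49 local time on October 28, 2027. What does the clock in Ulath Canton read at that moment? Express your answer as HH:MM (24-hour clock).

14:19

1 February 2027 is a Monday, so the first Sunday is February 7 and the second is February 14.
1 October 2027 is a Friday, so the first Sunday is October 3 and the third is October 17.
Daylight saving runs 14 February – 17 October; October 28, 2027 is outside that window, so Ethoth Sector is on standard time at UTC−09:30.
12:49 Ethoth Sector + 9h30m = 22:19 UTC.
At the standard offset (UTC−09:00), 22:19 UTC − 9h = 13:19 Ulath Canton standard time.
Daylight saving runs 7 February – 26 November; the standard-time date in Ulath Canton, October 28, 2027, is inside that window, so Ulath Canton is at UTC−08:00.
22:19 UTC − 8h = 14:19 Ulath Canton.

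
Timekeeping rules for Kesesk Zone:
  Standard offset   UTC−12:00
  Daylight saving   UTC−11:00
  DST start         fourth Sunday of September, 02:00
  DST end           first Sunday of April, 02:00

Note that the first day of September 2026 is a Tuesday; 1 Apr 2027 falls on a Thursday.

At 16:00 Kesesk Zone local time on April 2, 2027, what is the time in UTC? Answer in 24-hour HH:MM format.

1 September 2026 is a Tuesday, so the first Sunday is September 6 and the fourth is September 27.
1 April 2027 is a Thursday, so the first Sunday is April 4.
Daylight saving runs 27 September 2026 – 4 April 2027; April 2, 2027 is inside that window, so Kesesk Zone is at UTC−11:00.
16:00 local + 11h = 03:00 UTC (rolling into the next day, 3 April 2027).

03:00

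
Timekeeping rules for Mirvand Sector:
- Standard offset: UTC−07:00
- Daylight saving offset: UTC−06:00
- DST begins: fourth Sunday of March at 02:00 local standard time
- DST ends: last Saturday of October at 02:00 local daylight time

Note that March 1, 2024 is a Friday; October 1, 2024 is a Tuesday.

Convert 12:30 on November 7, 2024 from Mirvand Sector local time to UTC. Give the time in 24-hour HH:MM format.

19:30

1 March 2024 is a Friday, so the first Sunday is March 3 and the fourth is March 24.
1 October 2024 is a Tuesday, so Saturdays fall on 5, 12, 19, 26; the last is October 26.
Daylight saving runs 24 March – 26 October; November 7, 2024 is outside that window, so Mirvand Sector is on standard time at UTC−07:00.
12:30 local + 7h = 19:30 UTC.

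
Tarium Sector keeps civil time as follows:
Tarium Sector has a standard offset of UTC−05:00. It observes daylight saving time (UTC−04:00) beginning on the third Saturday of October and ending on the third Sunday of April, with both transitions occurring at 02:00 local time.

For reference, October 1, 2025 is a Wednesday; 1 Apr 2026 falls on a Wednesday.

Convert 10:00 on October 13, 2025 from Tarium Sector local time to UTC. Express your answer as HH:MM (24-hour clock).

1 October 2025 is a Wednesday, so the first Saturday is October 4 and the third is October 18.
1 April 2026 is a Wednesday, so the first Sunday is April 5 and the third is April 19.
October 13, 2025 does not fall between 18 October 2025 and 19 April 2026, so daylight saving is not in effect and Tarium Sector is at UTC−05:00.
10:00 local + 5h = 15:00 UTC.

15:00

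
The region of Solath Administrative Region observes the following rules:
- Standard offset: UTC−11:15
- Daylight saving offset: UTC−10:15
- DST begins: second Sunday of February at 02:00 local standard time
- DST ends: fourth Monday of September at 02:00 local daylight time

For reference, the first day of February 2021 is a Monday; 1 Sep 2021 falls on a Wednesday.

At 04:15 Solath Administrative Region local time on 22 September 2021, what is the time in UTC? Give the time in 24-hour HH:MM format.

14:30

1 February 2021 is a Monday, so the first Sunday is February 7 and the second is February 14.
1 September 2021 is a Wednesday, so the first Monday is September 6 and the fourth is September 27.
Daylight saving runs 14 February – 27 September; 22 September 2021 is inside that window, so Solath Administrative Region is at UTC−10:15.
04:15 local + 10h15m = 14:30 UTC.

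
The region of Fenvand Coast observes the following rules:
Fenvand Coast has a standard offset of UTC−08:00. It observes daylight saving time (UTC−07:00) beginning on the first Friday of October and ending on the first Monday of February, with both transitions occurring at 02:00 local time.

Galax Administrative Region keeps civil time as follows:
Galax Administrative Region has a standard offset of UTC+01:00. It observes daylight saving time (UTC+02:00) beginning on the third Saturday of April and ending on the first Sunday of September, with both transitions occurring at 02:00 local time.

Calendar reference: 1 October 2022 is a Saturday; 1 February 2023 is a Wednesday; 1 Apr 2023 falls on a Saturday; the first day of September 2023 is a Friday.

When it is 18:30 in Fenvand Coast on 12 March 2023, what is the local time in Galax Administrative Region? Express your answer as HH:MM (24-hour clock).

03:30

1 October 2022 is a Saturday, so the first Friday is October 7.
1 February 2023 is a Wednesday, so the first Monday is February 6.
12 March 2023 does not fall between 7 October 2022 and 6 February 2023, so daylight saving is not in effect and Fenvand Coast is at UTC−08:00.
18:30 Fenvand Coast + 8h = 02:30 UTC (rolling into the next day, 13 March 2023).
1 April 2023 is a Saturday, so the first Saturday is April 1 and the third is April 15.
1 September 2023 is a Friday, so the first Sunday is September 3.
At the standard offset (UTC+01:00), 02:30 UTC + 1h = 03:30 Galax Administrative Region standard time.
Daylight saving runs 15 April – 3 September; the standard-time date in Galax Administrative Region, 13 March 2023, is outside that window, so Galax Administrative Region is on standard time at UTC+01:00.
02:30 UTC + 1h = 03:30 Galax Administrative Region.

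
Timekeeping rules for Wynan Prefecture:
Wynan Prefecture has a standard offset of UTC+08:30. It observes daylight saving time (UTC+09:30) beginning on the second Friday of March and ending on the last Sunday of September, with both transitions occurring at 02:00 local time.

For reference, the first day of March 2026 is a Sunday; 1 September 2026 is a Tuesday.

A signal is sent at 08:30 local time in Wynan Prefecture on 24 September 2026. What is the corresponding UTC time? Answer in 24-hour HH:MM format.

1 March 2026 is a Sunday, so the first Friday is March 6 and the second is March 13.
1 September 2026 is a Tuesday, so Sundays fall on 6, 13, 20, 27; the last is September 27.
24 September 2026 falls between 13 March and 27 September, so daylight saving is in effect and Wynan Prefecture is at UTC+09:30.
08:30 local − 9h30m = 23:00 UTC (rolling into the previous day, 23 September 2026).

23:00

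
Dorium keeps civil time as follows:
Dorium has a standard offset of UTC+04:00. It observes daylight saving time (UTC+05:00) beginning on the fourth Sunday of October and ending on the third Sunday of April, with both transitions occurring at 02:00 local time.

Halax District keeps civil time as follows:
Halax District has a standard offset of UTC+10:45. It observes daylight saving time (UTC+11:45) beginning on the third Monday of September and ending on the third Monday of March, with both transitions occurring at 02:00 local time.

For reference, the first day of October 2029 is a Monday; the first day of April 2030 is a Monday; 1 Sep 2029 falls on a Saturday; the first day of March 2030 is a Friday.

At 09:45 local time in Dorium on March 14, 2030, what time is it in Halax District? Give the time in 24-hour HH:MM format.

1 October 2029 is a Monday, so the first Sunday is October 7 and the fourth is October 28.
1 April 2030 is a Monday, so the first Sunday is April 7 and the third is April 21.
Daylight saving runs 28 October 2029 – 21 April 2030; March 14, 2030 is inside that window, so Dorium is at UTC+05:00.
09:45 Dorium − 5h = 04:45 UTC.
1 September 2029 is a Saturday, so the first Monday is September 3 and the third is September 17.
1 March 2030 is a Friday, so the first Monday is March 4 and the third is March 18.
At the standard offset (UTC+10:45), 04:45 UTC + 10h45m = 15:30 Halax District standard time.
Daylight saving runs 17 September 2029 – 18 March 2030; the standard-time date in Halax District, March 14, 2030, is inside that window, so Halax District is at UTC+11:45.
04:45 UTC + 11h45m = 16:30 Halax District.

16:30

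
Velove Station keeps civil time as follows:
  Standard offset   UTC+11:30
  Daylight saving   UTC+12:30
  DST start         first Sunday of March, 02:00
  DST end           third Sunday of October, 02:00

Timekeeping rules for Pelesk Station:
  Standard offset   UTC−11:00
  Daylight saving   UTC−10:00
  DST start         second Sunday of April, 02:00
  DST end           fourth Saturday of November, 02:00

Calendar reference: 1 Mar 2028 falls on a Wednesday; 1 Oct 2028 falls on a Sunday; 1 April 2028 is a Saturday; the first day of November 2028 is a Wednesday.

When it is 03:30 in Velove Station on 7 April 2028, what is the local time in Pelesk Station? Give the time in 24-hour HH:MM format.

1 March 2028 is a Wednesday, so the first Sunday is March 5.
1 October 2028 is a Sunday, so the first Sunday is October 1 and the third is October 15.
7 April 2028 lies within the daylight-saving period (5 March – 15 October), so Velove Station is on daylight time, UTC+12:30.
03:30 Velove Station − 12h30m = 15:00 UTC (rolling into the previous day, 6 April 2028).
1 April 2028 is a Saturday, so the first Sunday is April 2 and the second is April 9.
1 November 2028 is a Wednesday, so the first Saturday is November 4 and the fourth is November 25.
At the standard offset (UTC−11:00), 15:00 UTC − 11h = 04:00 Pelesk Station standard time.
Daylight saving runs 9 April – 25 November; the standard-time date in Pelesk Station, 6 April 2028, is outside that window, so Pelesk Station is on standard time at UTC−11:00.
15:00 UTC − 11h = 04:00 Pelesk Station.

04:00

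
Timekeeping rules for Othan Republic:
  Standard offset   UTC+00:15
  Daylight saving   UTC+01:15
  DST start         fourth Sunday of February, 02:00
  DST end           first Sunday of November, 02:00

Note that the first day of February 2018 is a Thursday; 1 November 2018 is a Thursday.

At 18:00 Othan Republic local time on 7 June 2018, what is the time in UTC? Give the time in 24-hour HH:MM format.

1 February 2018 is a Thursday, so the first Sunday is February 4 and the fourth is February 25.
1 November 2018 is a Thursday, so the first Sunday is November 4.
7 June 2018 lies within the daylight-saving period (25 February – 4 November), so Othan Republic is on daylight time, UTC+01:15.
18:00 local − 1h15m = 16:45 UTC.

16:45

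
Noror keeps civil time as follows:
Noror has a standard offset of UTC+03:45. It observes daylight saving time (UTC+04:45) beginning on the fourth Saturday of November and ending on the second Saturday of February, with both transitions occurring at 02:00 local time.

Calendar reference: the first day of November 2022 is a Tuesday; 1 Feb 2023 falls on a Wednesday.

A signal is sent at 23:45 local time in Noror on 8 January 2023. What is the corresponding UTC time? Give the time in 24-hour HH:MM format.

1 November 2022 is a Tuesday, so the first Saturday is November 5 and the fourth is November 26.
1 February 2023 is a Wednesday, so the first Saturday is February 4 and the second is February 11.
8 January 2023 lies within the daylight-saving period (26 November 2022 – 11 February 2023), so Noror is on daylight time, UTC+04:45.
23:45 local − 4h45m = 19:00 UTC.

19:00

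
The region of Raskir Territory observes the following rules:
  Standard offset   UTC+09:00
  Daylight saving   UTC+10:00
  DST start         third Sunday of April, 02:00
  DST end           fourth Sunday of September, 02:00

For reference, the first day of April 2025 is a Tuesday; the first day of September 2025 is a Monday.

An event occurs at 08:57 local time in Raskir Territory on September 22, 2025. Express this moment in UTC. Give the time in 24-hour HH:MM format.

1 April 2025 is a Tuesday, so the first Sunday is April 6 and the third is April 20.
1 September 2025 is a Monday, so the first Sunday is September 7 and the fourth is September 28.
Daylight saving runs 20 April – 28 September; September 22, 2025 is inside that window, so Raskir Territory is at UTC+10:00.
08:57 local − 10h = 22:57 UTC (rolling into the previous day, 21 September 2025).

22:57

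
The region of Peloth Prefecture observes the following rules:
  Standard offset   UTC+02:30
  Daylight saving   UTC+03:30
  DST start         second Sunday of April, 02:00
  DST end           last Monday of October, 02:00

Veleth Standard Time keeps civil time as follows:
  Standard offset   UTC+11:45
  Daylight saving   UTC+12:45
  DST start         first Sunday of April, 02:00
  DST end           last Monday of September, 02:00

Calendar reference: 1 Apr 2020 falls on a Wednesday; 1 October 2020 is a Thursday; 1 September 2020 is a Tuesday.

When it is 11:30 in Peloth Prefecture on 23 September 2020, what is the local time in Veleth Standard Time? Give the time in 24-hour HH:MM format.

20:45

1 April 2020 is a Wednesday, so the first Sunday is April 5 and the second is April 12.
1 October 2020 is a Thursday, so Mondays fall on 5, 12, 19, 26; the last is October 26.
23 September 2020 lies within the daylight-saving period (12 April – 26 October), so Peloth Prefecture is on daylight time, UTC+03:30.
11:30 Peloth Prefecture − 3h30m = 08:00 UTC.
1 April 2020 is a Wednesday, so the first Sunday is April 5.
1 September 2020 is a Tuesday, so Mondays fall on 7, 14, 21, 28; the last is September 28.
At the standard offset (UTC+11:45), 08:00 UTC + 11h45m = 19:45 Veleth Standard Time standard time.
The standard-time date in Veleth Standard Time, 23 September 2020, lies within the daylight-saving period (5 April – 28 September), so Veleth Standard Time is on daylight time, UTC+12:45.
08:00 UTC + 12h45m = 20:45 Veleth Standard Time.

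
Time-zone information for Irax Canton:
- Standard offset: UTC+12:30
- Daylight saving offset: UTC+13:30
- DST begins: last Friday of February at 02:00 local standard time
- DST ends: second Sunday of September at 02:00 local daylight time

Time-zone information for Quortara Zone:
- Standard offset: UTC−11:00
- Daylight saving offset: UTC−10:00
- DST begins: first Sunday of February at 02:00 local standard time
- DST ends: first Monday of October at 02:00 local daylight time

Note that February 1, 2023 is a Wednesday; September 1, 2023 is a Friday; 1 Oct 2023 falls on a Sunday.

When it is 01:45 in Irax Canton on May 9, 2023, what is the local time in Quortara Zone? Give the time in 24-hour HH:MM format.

02:15

1 February 2023 is a Wednesday, so Fridays fall on 3, 10, 17, 24; the last is February 24.
1 September 2023 is a Friday, so the first Sunday is September 3 and the second is September 10.
May 9, 2023 falls between 24 February and 10 September, so daylight saving is in effect and Irax Canton is at UTC+13:30.
01:45 Irax Canton − 13h30m = 12:15 UTC (rolling into the previous day, 8 May 2023).
1 February 2023 is a Wednesday, so the first Sunday is February 5.
1 October 2023 is a Sunday, so the first Monday is October 2.
At the standard offset (UTC−11:00), 12:15 UTC − 11h = 01:15 Quortara Zone standard time.
The standard-time date in Quortara Zone, May 8, 2023, lies within the daylight-saving period (5 February – 2 October), so Quortara Zone is on daylight time, UTC−10:00.
12:15 UTC − 10h = 02:15 Quortara Zone.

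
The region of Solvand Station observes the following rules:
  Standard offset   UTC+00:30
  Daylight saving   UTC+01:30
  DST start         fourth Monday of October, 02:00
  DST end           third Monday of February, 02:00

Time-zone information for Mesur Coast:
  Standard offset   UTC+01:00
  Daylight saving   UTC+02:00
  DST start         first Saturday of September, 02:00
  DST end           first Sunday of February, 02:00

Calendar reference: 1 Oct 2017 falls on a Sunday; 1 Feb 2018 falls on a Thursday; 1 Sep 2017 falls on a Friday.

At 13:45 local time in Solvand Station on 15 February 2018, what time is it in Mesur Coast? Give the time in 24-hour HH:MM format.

13:15

1 October 2017 is a Sunday, so the first Monday is October 2 and the fourth is October 23.
1 February 2018 is a Thursday, so the first Monday is February 5 and the third is February 19.
15 February 2018 falls between 23 October 2017 and 19 February 2018, so daylight saving is in effect and Solvand Station is at UTC+01:30.
13:45 Solvand Station − 1h30m = 12:15 UTC.
1 September 2017 is a Friday, so the first Saturday is September 2.
1 February 2018 is a Thursday, so the first Sunday is February 4.
At the standard offset (UTC+01:00), 12:15 UTC + 1h = 13:15 Mesur Coast standard time.
The standard-time date in Mesur Coast, 15 February 2018, is outside the daylight-saving period (2 September 2017 – 4 February 2018), so Mesur Coast is on standard time, UTC+01:00.
12:15 UTC + 1h = 13:15 Mesur Coast.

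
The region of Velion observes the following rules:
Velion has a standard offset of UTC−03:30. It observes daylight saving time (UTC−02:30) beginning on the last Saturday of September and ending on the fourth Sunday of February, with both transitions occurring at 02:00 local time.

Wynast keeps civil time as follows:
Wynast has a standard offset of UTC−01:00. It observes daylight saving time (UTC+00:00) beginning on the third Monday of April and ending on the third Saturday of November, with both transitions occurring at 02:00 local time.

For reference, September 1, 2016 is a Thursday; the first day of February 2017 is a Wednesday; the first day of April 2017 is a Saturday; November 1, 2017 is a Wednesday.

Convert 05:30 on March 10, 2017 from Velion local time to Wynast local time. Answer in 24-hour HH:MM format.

08:00

1 September 2016 is a Thursday, so Saturdays fall on 3, 10, 17, 24; the last is September 24.
1 February 2017 is a Wednesday, so the first Sunday is February 5 and the fourth is February 26.
March 10, 2017 does not fall between 24 September 2016 and 26 February 2017, so daylight saving is not in effect and Velion is at UTC−03:30.
05:30 Velion + 3h30m = 09:00 UTC.
1 April 2017 is a Saturday, so the first Monday is April 3 and the third is April 17.
1 November 2017 is a Wednesday, so the first Saturday is November 4 and the third is November 18.
At the standard offset (UTC−01:00), 09:00 UTC − 1h = 08:00 Wynast standard time.
The standard-time date in Wynast, March 10, 2017, does not fall between 17 April and 18 November, so daylight saving is not in effect and Wynast is at UTC−01:00.
09:00 UTC − 1h = 08:00 Wynast.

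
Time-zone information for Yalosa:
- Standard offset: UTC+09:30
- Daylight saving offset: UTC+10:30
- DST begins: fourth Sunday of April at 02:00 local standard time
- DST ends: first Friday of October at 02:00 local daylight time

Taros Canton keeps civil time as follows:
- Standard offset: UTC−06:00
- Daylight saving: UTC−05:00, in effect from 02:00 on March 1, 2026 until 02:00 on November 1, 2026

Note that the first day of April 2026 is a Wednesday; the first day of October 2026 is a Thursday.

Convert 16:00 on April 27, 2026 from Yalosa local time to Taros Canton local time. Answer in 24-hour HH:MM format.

00:30

1 April 2026 is a Wednesday, so the first Sunday is April 5 and the fourth is April 26.
1 October 2026 is a Thursday, so the first Friday is October 2.
Daylight saving runs 26 April – 2 October; April 27, 2026 is inside that window, so Yalosa is at UTC+10:30.
16:00 Yalosa − 10h30m = 05:30 UTC.
At the standard offset (UTC−06:00), 05:30 UTC − 6h = 23:30 Taros Canton standard time (rolling into the previous day, 26 April 2026).
The standard-time date in Taros Canton, April 26, 2026, falls between 1 March and 1 November, so daylight saving is in effect and Taros Canton is at UTC−05:00.
05:30 UTC − 5h = 00:30 Taros Canton.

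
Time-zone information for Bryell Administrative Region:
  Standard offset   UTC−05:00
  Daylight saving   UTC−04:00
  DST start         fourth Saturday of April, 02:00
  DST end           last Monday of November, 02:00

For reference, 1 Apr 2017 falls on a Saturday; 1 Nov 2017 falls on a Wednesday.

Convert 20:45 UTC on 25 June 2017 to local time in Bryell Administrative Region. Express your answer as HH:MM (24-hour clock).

1 April 2017 is a Saturday, so the first Saturday is April 1 and the fourth is April 22.
1 November 2017 is a Wednesday, so Mondays fall on 6, 13, 20, 27; the last is November 27.
At the standard offset (UTC−05:00), 20:45 UTC − 5h = 15:45 Bryell Administrative Region standard time.
The standard-time date in Bryell Administrative Region, 25 June 2017, falls between 22 April and 27 November, so daylight saving is in effect and Bryell Administrative Region is at UTC−04:00.
20:45 UTC − 4h = 16:45 local.

16:45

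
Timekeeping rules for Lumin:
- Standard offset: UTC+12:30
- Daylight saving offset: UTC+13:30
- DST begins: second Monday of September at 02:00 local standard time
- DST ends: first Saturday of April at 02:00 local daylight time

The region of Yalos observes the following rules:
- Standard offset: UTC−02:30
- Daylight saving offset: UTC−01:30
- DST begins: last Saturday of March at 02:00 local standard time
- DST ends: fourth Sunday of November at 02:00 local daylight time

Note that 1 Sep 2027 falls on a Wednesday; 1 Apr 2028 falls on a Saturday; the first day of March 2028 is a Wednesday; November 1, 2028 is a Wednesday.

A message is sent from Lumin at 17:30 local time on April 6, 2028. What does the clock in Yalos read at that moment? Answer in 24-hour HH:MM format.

03:30

1 September 2027 is a Wednesday, so the first Monday is September 6 and the second is September 13.
1 April 2028 is a Saturday, so the first Saturday is April 1.
Daylight saving runs 13 September 2027 – 1 April 2028; April 6, 2028 is outside that window, so Lumin is on standard time at UTC+12:30.
17:30 Lumin − 12h30m = 05:00 UTC.
1 March 2028 is a Wednesday, so Saturdays fall on 4, 11, 18, 25; the last is March 25.
1 November 2028 is a Wednesday, so the first Sunday is November 5 and the fourth is November 26.
At the standard offset (UTC−02:30), 05:00 UTC − 2h30m = 02:30 Yalos standard time.
The standard-time date in Yalos, April 6, 2028, lies within the daylight-saving period (25 March – 26 November), so Yalos is on daylight time, UTC−01:30.
05:00 UTC − 1h30m = 03:30 Yalos.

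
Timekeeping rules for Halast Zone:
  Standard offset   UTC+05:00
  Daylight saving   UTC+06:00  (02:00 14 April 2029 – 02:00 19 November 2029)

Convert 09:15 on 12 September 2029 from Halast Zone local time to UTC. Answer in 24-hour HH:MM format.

Daylight saving runs 14 April – 19 November; 12 September 2029 is inside that window, so Halast Zone is at UTC+06:00.
09:15 local − 6h = 03:15 UTC.

03:15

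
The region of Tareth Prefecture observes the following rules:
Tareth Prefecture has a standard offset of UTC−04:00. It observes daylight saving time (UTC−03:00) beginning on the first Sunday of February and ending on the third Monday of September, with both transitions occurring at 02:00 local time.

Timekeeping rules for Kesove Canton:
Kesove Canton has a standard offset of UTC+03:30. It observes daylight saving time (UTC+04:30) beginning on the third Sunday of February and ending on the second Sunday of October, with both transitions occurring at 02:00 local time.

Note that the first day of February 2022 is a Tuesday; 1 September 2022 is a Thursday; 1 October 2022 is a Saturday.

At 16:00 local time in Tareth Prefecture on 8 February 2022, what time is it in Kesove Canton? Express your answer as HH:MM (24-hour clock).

1 February 2022 is a Tuesday, so the first Sunday is February 6.
1 September 2022 is a Thursday, so the first Monday is September 5 and the third is September 19.
8 February 2022 lies within the daylight-saving period (6 February – 19 September), so Tareth Prefecture is on daylight time, UTC−03:00.
16:00 Tareth Prefecture + 3h = 19:00 UTC.
1 February 2022 is a Tuesday, so the first Sunday is February 6 and the third is February 20.
1 October 2022 is a Saturday, so the first Sunday is October 2 and the second is October 9.
At the standard offset (UTC+03:30), 19:00 UTC + 3h30m = 22:30 Kesove Canton standard time.
The standard-time date in Kesove Canton, 8 February 2022, is outside the daylight-saving period (20 February – 9 October), so Kesove Canton is on standard time, UTC+03:30.
19:00 UTC + 3h30m = 22:30 Kesove Canton.

22:30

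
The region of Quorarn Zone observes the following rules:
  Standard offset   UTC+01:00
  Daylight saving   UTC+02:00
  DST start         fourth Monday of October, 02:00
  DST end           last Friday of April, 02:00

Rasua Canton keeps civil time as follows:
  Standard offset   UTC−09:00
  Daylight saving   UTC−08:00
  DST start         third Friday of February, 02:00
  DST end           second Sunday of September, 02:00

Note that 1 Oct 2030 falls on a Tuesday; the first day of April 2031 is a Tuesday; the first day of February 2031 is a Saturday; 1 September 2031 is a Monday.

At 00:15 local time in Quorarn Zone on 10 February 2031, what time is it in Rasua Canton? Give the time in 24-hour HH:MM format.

1 October 2030 is a Tuesday, so the first Monday is October 7 and the fourth is October 28.
1 April 2031 is a Tuesday, so Fridays fall on 4, 11, 18, 25; the last is April 25.
10 February 2031 falls between 28 October 2030 and 25 April 2031, so daylight saving is in effect and Quorarn Zone is at UTC+02:00.
00:15 Quorarn Zone − 2h = 22:15 UTC (rolling into the previous day, 9 February 2031).
1 February 2031 is a Saturday, so the first Friday is February 7 and the third is February 21.
1 September 2031 is a Monday, so the first Sunday is September 7 and the second is September 14.
At the standard offset (UTC−09:00), 22:15 UTC − 9h = 13:15 Rasua Canton standard time.
Daylight saving runs 21 February – 14 September; the standard-time date in Rasua Canton, 9 February 2031, is outside that window, so Rasua Canton is on standard time at UTC−09:00.
22:15 UTC − 9h = 13:15 Rasua Canton.

13:15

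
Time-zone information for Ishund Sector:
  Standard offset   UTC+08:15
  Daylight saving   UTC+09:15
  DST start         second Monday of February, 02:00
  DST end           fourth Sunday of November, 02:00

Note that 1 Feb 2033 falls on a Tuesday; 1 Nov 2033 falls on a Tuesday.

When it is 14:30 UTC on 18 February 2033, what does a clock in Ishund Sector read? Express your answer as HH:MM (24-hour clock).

23:45

1 February 2033 is a Tuesday, so the first Monday is February 7 and the second is February 14.
1 November 2033 is a Tuesday, so the first Sunday is November 6 and the fourth is November 27.
At the standard offset (UTC+08:15), 14:30 UTC + 8h15m = 22:45 Ishund Sector standard time.
The standard-time date in Ishund Sector, 18 February 2033, falls between 14 February and 27 November, so daylight saving is in effect and Ishund Sector is at UTC+09:15.
14:30 UTC + 9h15m = 23:45 local.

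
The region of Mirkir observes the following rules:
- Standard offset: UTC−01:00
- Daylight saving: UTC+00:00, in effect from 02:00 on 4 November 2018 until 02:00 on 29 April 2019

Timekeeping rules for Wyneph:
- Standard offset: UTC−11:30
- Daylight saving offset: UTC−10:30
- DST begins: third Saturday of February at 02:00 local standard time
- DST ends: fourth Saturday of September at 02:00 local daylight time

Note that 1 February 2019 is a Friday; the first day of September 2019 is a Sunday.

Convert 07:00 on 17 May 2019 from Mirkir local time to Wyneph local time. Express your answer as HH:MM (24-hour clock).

21:30

Daylight saving runs 4 November 2018 – 29 April 2019; 17 May 2019 is outside that window, so Mirkir is on standard time at UTC−01:00.
07:00 Mirkir + 1h = 08:00 UTC.
1 February 2019 is a Friday, so the first Saturday is February 2 and the third is February 16.
1 September 2019 is a Sunday, so the first Saturday is September 7 and the fourth is September 28.
At the standard offset (UTC−11:30), 08:00 UTC − 11h30m = 20:30 Wyneph standard time (rolling into the previous day, 16 May 2019).
Daylight saving runs 16 February – 28 September; the standard-time date in Wyneph, 16 May 2019, is inside that window, so Wyneph is at UTC−10:30.
08:00 UTC − 10h30m = 21:30 Wyneph (rolling into the previous day, 16 May 2019).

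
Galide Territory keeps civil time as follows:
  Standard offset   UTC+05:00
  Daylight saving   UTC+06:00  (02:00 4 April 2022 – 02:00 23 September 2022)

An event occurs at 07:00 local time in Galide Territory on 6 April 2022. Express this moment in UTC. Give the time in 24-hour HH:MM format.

01:00

6 April 2022 falls between 4 April and 23 September, so daylight saving is in effect and Galide Territory is at UTC+06:00.
07:00 local − 6h = 01:00 UTC.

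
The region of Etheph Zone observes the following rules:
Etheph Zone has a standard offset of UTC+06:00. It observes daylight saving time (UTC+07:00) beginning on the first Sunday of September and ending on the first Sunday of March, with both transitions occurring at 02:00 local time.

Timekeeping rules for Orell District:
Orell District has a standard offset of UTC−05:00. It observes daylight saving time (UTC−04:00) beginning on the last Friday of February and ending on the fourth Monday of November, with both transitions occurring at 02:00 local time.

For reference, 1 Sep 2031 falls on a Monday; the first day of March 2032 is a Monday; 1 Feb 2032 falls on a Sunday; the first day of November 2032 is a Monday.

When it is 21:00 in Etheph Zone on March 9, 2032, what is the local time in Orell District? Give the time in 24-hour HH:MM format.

1 September 2031 is a Monday, so the first Sunday is September 7.
1 March 2032 is a Monday, so the first Sunday is March 7.
March 9, 2032 is outside the daylight-saving period (7 September 2031 – 7 March 2032), so Etheph Zone is on standard time, UTC+06:00.
21:00 Etheph Zone − 6h = 15:00 UTC.
1 February 2032 is a Sunday, so Fridays fall on 6, 13, 20, 27; the last is February 27.
1 November 2032 is a Monday, so the first Monday is November 1 and the fourth is November 22.
At the standard offset (UTC−05:00), 15:00 UTC − 5h = 10:00 Orell District standard time.
The standard-time date in Orell District, March 9, 2032, lies within the daylight-saving period (27 February – 22 November), so Orell District is on daylight time, UTC−04:00.
15:00 UTC − 4h = 11:00 Orell District.

11:00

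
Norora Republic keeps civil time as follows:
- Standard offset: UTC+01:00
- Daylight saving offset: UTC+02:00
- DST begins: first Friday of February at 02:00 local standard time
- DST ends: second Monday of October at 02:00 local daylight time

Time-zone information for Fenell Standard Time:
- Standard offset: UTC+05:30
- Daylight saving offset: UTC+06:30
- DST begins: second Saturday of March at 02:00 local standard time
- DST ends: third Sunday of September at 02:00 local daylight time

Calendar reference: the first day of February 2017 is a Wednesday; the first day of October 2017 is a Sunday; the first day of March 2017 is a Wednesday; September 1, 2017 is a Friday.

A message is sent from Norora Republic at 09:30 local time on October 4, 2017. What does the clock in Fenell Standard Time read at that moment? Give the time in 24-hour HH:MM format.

1 February 2017 is a Wednesday, so the first Friday is February 3.
1 October 2017 is a Sunday, so the first Monday is October 2 and the second is October 9.
October 4, 2017 lies within the daylight-saving period (3 February – 9 October), so Norora Republic is on daylight time, UTC+02:00.
09:30 Norora Republic − 2h = 07:30 UTC.
1 March 2017 is a Wednesday, so the first Saturday is March 4 and the second is March 11.
1 September 2017 is a Friday, so the first Sunday is September 3 and the third is September 17.
At the standard offset (UTC+05:30), 07:30 UTC + 5h30m = 13:00 Fenell Standard Time standard time.
Daylight saving runs 11 March – 17 September; the standard-time date in Fenell Standard Time, October 4, 2017, is outside that window, so Fenell Standard Time is on standard time at UTC+05:30.
07:30 UTC + 5h30m = 13:00 Fenell Standard Time.

13:00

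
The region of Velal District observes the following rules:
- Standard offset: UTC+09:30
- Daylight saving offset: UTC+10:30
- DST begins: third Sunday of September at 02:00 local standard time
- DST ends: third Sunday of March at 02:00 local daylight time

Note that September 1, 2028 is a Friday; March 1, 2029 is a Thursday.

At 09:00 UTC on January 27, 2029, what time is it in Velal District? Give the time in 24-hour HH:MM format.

1 September 2028 is a Friday, so the first Sunday is September 3 and the third is September 17.
1 March 2029 is a Thursday, so the first Sunday is March 4 and the third is March 18.
At the standard offset (UTC+09:30), 09:00 UTC + 9h30m = 18:30 Velal District standard time.
The standard-time date in Velal District, January 27, 2029, falls between 17 September 2028 and 18 March 2029, so daylight saving is in effect and Velal District is at UTC+10:30.
09:00 UTC + 10h30m = 19:30 local.

19:30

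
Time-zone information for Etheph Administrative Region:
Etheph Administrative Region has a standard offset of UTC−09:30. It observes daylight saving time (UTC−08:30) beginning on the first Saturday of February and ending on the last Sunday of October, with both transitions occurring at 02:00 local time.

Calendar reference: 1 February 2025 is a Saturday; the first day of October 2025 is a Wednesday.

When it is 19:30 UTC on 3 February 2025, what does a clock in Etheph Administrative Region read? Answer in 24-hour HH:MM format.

1 February 2025 is a Saturday, so the first Saturday is February 1.
1 October 2025 is a Wednesday, so Sundays fall on 5, 12, 19, 26; the last is October 26.
At the standard offset (UTC−09:30), 19:30 UTC − 9h30m = 10:00 Etheph Administrative Region standard time.
Daylight saving runs 1 February – 26 October; the standard-time date in Etheph Administrative Region, 3 February 2025, is inside that window, so Etheph Administrative Region is at UTC−08:30.
19:30 UTC − 8h30m = 11:00 local.

11:00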